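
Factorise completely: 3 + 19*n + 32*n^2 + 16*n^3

By the rational root theorem, n = −3/4 is a root, so (4*n + 3) divides it; the quotient is 4*n^2 + 5*n + 1.
The remaining quadratic factors as (4*n + 1)(n + 1).

(4*n + 1)*(4*n + 3)*(n + 1)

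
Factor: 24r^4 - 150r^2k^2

6r^2(2r - 5k)(2r + 5k)

Factor out 6r^2, leaving 4r^2 - 25k^2, which is a difference of two squares.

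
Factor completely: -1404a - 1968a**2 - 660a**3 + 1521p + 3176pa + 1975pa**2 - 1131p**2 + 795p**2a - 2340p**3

Group: 13p(-180p**2 - 105pa - 87p + 55a**2 + 164a + 117) - 12a(-180p**2 - 105pa - 87p + 55a**2 + 164a + 117); both groups contain (-180p**2 - 105pa - 87p + 55a**2 + 164a + 117), so (13p - 12a) is a factor with cofactor -180p**2 - 105pa - 87p + 55a**2 + 164a + 117.
The cofactor groups again: -180p**2 - 105pa - 87p + 55a**2 + 164a + 117 = -12p(15p - 5a - 9) + (-11a - 13)(15p - 5a - 9); both groups contain (15p - 5a - 9), giving -(12p + 11a + 13)(15p - 5a - 9).

-(13p - 12a)(15p - 5a - 9)(12p + 11a + 13)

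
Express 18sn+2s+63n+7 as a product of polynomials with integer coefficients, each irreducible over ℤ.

Group as (18sn+2s) + (63n+7) = 2s(9n+1) + 7(9n+1).
Both groups share the factor (9n+1).

(2s+7)(9n+1)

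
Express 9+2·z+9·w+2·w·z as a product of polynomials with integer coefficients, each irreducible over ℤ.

(2·z+9)·(w+1)

Group as (2·w·z+9·w) + (2·z+9) = w·(2·z+9) + (2·z+9).
Both groups share the factor (2·z+9).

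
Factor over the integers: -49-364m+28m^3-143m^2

Among the possible rational roots, m = -1/7 is a root, so (7m+1) is a factor; dividing leaves 4m^2-21m-49.
The remaining quadratic factors as (m-7)(4m+7).

(4m+7)(7m+1)(m-7)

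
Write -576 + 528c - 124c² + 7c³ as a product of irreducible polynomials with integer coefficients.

(7c - 12)(c - 12)(c - 4)

Among the possible rational roots, c = 4 is a root, so (c - 4) divides it; the quotient is 7c² - 96c + 144.
The remaining quadratic factors as (7c - 12)(c - 12).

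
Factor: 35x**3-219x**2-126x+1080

(5x-12)(7x+15)(x-6)

Among the possible rational roots, x = 6 is a root, giving the factor (x-6) and quotient 35x**2-9x-180.
The remaining quadratic factors as (7x+15)(5x-12).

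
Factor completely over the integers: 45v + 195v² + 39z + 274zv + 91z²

Group: 7z(13z + 15v) + (13v + 3)(13z + 15v); both groups contain (13z + 15v).

(7z + 13v + 3)(13z + 15v)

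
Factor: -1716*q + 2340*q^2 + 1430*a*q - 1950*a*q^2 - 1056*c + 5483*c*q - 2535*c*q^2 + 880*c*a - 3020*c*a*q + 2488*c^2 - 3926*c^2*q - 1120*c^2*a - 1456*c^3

Group: 13*c*(-112*c^2 - 302*c*q + 88*c - 195*q^2 + 143*q) + (10*a - 12)*(-112*c^2 - 302*c*q + 88*c - 195*q^2 + 143*q); both groups contain (-112*c^2 - 302*c*q + 88*c - 195*q^2 + 143*q), so (13*c + 10*a - 12) is a factor with cofactor -112*c^2 - 302*c*q + 88*c - 195*q^2 + 143*q.
The cofactor groups again: -112*c^2 - 302*c*q + 88*c - 195*q^2 + 143*q = -8*c*(14*c + 15*q - 11) - 13*q*(14*c + 15*q - 11); both groups contain (14*c + 15*q - 11), giving -(8*c + 13*q)*(14*c + 15*q - 11).

-(13*c + 10*a - 12)*(14*c + 15*q - 11)*(8*c + 13*q)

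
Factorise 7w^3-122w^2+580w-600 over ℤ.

(7w-10)(w-10)(w-6)

Among the possible rational roots, w = 10 is a root, so (w-10) divides it; the quotient is 7w^2-52w+60.
The remaining quadratic factors as (w-6)(7w-10).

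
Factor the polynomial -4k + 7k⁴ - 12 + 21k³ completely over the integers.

Group as (7k⁴ - 4k) + (21k³ - 12) = k(7k³ - 4) + 3(7k³ - 4).
Both groups share the factor (7k³ - 4).

(k + 3)(7k³ - 4)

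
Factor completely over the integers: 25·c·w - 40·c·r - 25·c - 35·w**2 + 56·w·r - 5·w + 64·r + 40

(5·w - 8·r - 5)·(5·c - 7·w - 8)

Group: 5·w·(5·c - 7·w - 8) + (-8·r - 5)·(5·c - 7·w - 8); both groups contain (5·c - 7·w - 8).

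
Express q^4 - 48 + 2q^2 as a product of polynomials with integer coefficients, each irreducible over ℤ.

Substitute u = q^2 to get a quadratic in u, then factor.
q^2 - 6 is irreducible over ℤ (6 is not a perfect square).
q^2 + 8 is irreducible over ℤ (always positive, so no real roots).

(q^2 + 8)(q^2 - 6)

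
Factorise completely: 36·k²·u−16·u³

4·u·(3·k+2·u)·(3·k−2·u)

Pull out the common factor 4·u; 9·k²−4·u² is a difference of squares.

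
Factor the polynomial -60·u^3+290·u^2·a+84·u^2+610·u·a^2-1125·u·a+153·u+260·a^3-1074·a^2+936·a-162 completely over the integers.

Group: 2·u·(-30·u^2-50·u·a+87·u-20·a^2+78·a-54) + (-13·a+3)·(-30·u^2-50·u·a+87·u-20·a^2+78·a-54); both groups contain (-30·u^2-50·u·a+87·u-20·a^2+78·a-54), so (2·u-13·a+3) is a factor with cofactor -30·u^2-50·u·a+87·u-20·a^2+78·a-54.
The cofactor groups again: -30·u^2-50·u·a+87·u-20·a^2+78·a-54 = -10·u·(3·u+2·a-6) + (-10·a+9)·(3·u+2·a-6); both groups contain (3·u+2·a-6), giving -(10·u+10·a-9)·(3·u+2·a-6).

-(2·u-13·a+3)·(10·u+10·a-9)·(3·u+2·a-6)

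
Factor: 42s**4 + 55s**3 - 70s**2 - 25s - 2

By the rational root theorem, s = -1/6 is a root, so (6s + 1) divides it; the quotient is 7s**3 + 8s**2 - 13s - 2.
Then s = -1/7 is a root, so (7s + 1) divides it; the quotient is s**2 + s - 2.
The remaining quadratic factors as (s + 2)(s - 1).

(6s + 1)(7s + 1)(s + 2)(s - 1)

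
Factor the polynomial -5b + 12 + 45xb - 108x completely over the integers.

Group as (45xb - 108x) + (-5b + 12) = 9x(5b - 12) - (5b - 12).
Both groups share the factor (5b - 12).

(5b - 12)(9x - 1)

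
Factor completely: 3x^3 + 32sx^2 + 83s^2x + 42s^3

Group: 3s(14s^2 + 23sx + 3x^2) + x(14s^2 + 23sx + 3x^2); both groups contain (14s^2 + 23sx + 3x^2), so (3s + x) is a factor with cofactor 14s^2 + 23sx + 3x^2.
The cofactor groups again: 14s^2 + 23sx + 3x^2 = 2s(7s + x) + 3x(7s + x); both groups contain (7s + x), giving (2s + 3x)(7s + x).

(2s + 3x)(3s + x)(7s + x)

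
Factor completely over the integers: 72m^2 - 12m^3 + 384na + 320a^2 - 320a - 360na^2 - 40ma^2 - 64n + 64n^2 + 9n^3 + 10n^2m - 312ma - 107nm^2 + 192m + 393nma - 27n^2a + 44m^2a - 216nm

(n + 4m - 8a + 8)(n - 3m + 5a)(9n + m - 8)

Group: n(9n^2 - 26nm + 45na - 8n - 3m^2 + 5ma + 24m - 40a) + (4m - 8a + 8)(9n^2 - 26nm + 45na - 8n - 3m^2 + 5ma + 24m - 40a); both groups contain (9n^2 - 26nm + 45na - 8n - 3m^2 + 5ma + 24m - 40a), so (n + 4m - 8a + 8) is a factor with cofactor 9n^2 - 26nm + 45na - 8n - 3m^2 + 5ma + 24m - 40a.
The cofactor groups again: 9n^2 - 26nm + 45na - 8n - 3m^2 + 5ma + 24m - 40a = 9n(n - 3m + 5a) + (m - 8)(n - 3m + 5a); both groups contain (n - 3m + 5a), giving (9n + m - 8)(n - 3m + 5a).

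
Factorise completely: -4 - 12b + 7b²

(7b + 2)(b - 2)

Need a pair with product 7·(-4) = -28 and sum -12: that's 2 and -14.
Split the middle term: 7b² + 2b - 14b - 4 = b(7b + 2) - 2(7b + 2).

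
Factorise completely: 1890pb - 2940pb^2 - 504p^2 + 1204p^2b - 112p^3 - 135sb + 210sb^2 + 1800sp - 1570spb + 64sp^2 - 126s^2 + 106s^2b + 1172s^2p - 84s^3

Group: 6s(-14s^2 + 200sp - 15sb - 56p^2 + 210pb) + (2p - 14b + 9)(-14s^2 + 200sp - 15sb - 56p^2 + 210pb); both groups contain (-14s^2 + 200sp - 15sb - 56p^2 + 210pb), so (6s + 2p - 14b + 9) is a factor with cofactor -14s^2 + 200sp - 15sb - 56p^2 + 210pb.
The cofactor groups again: -14s^2 + 200sp - 15sb - 56p^2 + 210pb = -14s(s - 14p) + (4p - 15b)(s - 14p); both groups contain (s - 14p), giving -(14s - 4p + 15b)(s - 14p).

-(6s + 2p - 14b + 9)(s - 14p)(14s - 4p + 15b)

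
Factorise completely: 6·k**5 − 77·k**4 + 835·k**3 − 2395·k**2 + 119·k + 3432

(6·k − 11)·(k + 1)·(k − 3)·(k**2 − 9·k + 104)

Trying the rational-root candidates, k = 11/6 is a root, so (6·k − 11) divides it; the quotient is k**4 − 11·k**3 + 119·k**2 − 181·k − 312.
Continuing, k = −1 is a root, so (k + 1) divides it; the quotient is k**3 − 12·k**2 + 131·k − 312.
Next, k = 3 is a root, so (k − 3) is a factor; dividing leaves k**2 − 9·k + 104.
The quadratic k**2 − 9·k + 104 has discriminant −335 < 0 and is irreducible over ℤ.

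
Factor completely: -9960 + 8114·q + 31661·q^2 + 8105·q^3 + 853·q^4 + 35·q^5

Among the possible rational roots, q = 3/7 is a root, so (7·q - 3) divides it; the quotient is 5·q^4 + 124·q^3 + 1211·q^2 + 5042·q + 3320.
Continuing, q = -4/5 is a root, so (5·q + 4) is a factor; dividing leaves q^3 + 24·q^2 + 223·q + 830.
Then q = -10 is a root, giving the factor (q + 10) and quotient q^2 + 14·q + 83.
The quadratic q^2 + 14·q + 83 has discriminant -136 < 0 and is irreducible over ℤ.

(5·q + 4)·(7·q - 3)·(q + 10)·(q^2 + 14·q + 83)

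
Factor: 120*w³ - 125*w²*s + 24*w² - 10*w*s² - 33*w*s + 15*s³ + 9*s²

Group: 15*w*(8*w² - 11*w*s + 3*s²) + (5*s + 3)*(8*w² - 11*w*s + 3*s²); both groups contain (8*w² - 11*w*s + 3*s²), so (15*w + 5*s + 3) is a factor with cofactor 8*w² - 11*w*s + 3*s².
The cofactor groups again: 8*w² - 11*w*s + 3*s² = w*(8*w - 3*s) - s*(8*w - 3*s); both groups contain (8*w - 3*s), giving (w - s)*(8*w - 3*s).

(8*w - 3*s)*(w - s)*(15*w + 5*s + 3)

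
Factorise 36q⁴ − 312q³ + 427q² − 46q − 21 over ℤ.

By the rational root theorem, q = 7 is a root, so (q − 7) divides it; the quotient is 36q³ − 60q² + 7q + 3.
Continuing, q = −1/6 is a root, giving the factor (6q + 1) and quotient 6q² − 11q + 3.
The remaining quadratic factors as (3q − 1)(2q − 3).

(2q − 3)(3q − 1)(6q + 1)(q − 7)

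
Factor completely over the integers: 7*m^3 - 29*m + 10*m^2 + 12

Among the possible rational roots, m = 1 is a root, so (m - 1) is a factor; dividing leaves 7*m^2 + 17*m - 12.
The remaining quadratic factors as (7*m - 4)(m + 3).

(7*m - 4)*(m + 3)*(m - 1)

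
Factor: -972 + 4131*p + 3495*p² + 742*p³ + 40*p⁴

(2*p + 9)*(4*p + 9)*(5*p - 1)*(p + 12)

Trying the rational-root candidates, p = -9/4 is a root, so (4*p + 9) is a factor; dividing leaves 10*p³ + 163*p² + 507*p - 108.
Next, p = -9/2 is a root, giving the factor (2*p + 9) and quotient 5*p² + 59*p - 12.
The remaining quadratic factors as (p + 12)(5*p - 1).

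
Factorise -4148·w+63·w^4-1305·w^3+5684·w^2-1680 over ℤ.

Testing divisors of the constant over divisors of the leading coefficient, w = 4/3 is a root, so (3·w-4) is a factor; dividing leaves 21·w^3-407·w^2+1352·w+420.
Then w = 15 is a root, so (w-15) divides it; the quotient is 21·w^2-92·w-28.
The remaining quadratic factors as (7·w+2)(3·w-14).

(3·w-14)·(3·w-4)·(7·w+2)·(w-15)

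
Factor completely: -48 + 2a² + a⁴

Substitute u = a² to get a quadratic in u, then factor.
a² + 8 is irreducible over ℤ (always positive, so no real roots).
a² - 6 is irreducible over ℤ (6 is not a perfect square).

(a² + 8)(a² - 6)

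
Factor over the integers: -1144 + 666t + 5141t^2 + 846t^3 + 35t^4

(5t - 2)(7t + 4)(t + 11)(t + 13)

Trying the rational-root candidates, t = -11 is a root, so (t + 11) is a factor; dividing leaves 35t^3 + 461t^2 + 70t - 104.
Then t = -13 is a root, giving the factor (t + 13) and quotient 35t^2 + 6t - 8.
The remaining quadratic factors as (7t + 4)(5t - 2).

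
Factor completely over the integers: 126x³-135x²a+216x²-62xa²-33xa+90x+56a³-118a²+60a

(7x-4a+5)(6x-7a+6)(3x+2a)

Group: 6x(21x²+2xa+15x-8a²+10a) + (-7a+6)(21x²+2xa+15x-8a²+10a); both groups contain (21x²+2xa+15x-8a²+10a), so (6x-7a+6) is a factor with cofactor 21x²+2xa+15x-8a²+10a.
The cofactor groups again: 21x²+2xa+15x-8a²+10a = 7x(3x+2a) + (-4a+5)(3x+2a); both groups contain (3x+2a), giving (7x-4a+5)(3x+2a).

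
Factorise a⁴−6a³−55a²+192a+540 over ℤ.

Trying the rational-root candidates, a = −2 is a root, so (a+2) is a factor; dividing leaves a³−8a²−39a+270.
Next, a = 5 is a root, giving the factor (a−5) and quotient a²−3a−54.
The remaining quadratic factors as (a+6)(a−9).

(a+2)(a+6)(a−5)(a−9)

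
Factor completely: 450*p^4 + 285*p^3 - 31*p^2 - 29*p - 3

Testing divisors of the constant over divisors of the leading coefficient, p = -1/5 is a root, so (5*p + 1) is a factor; dividing leaves 90*p^3 + 39*p^2 - 14*p - 3.
Next, p = -1/6 is a root, giving the factor (6*p + 1) and quotient 15*p^2 + 4*p - 3.
The remaining quadratic factors as (5*p + 3)(3*p - 1).

(3*p - 1)*(5*p + 1)*(5*p + 3)*(6*p + 1)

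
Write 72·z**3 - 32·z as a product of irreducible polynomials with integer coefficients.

8·z·(3·z + 2)·(3·z - 2)

Every term has a factor of 8·z. Then 9·z**2 - 4 = (3·z)² − (2)².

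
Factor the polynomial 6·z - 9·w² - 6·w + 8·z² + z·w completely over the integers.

Group: 8·z·(z - w) + (9·w + 6)·(z - w); both groups contain (z - w).

(z - w)·(8·z + 9·w + 6)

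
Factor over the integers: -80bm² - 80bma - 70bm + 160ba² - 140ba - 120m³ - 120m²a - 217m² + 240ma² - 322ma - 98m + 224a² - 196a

-(8m - 8a + 7)(10b + 15m + 14)(m + 2a)

Group: m(-80bm + 80ba - 70b - 120m² + 120ma - 217m + 112a - 98) + 2a(-80bm + 80ba - 70b - 120m² + 120ma - 217m + 112a - 98); both groups contain (-80bm + 80ba - 70b - 120m² + 120ma - 217m + 112a - 98), so (m + 2a) is a factor with cofactor -80bm + 80ba - 70b - 120m² + 120ma - 217m + 112a - 98.
The cofactor groups again: -80bm + 80ba - 70b - 120m² + 120ma - 217m + 112a - 98 = -8m(10b + 15m + 14) + (8a - 7)(10b + 15m + 14); both groups contain (10b + 15m + 14), giving -(8m - 8a + 7)(10b + 15m + 14).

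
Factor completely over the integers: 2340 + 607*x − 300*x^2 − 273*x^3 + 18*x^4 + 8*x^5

By the rational root theorem, x = 5 is a root, so (x − 5) divides it; the quotient is 8*x^4 + 58*x^3 + 17*x^2 − 215*x − 468.
Continuing, x = 9/4 is a root, so (4*x − 9) is a factor; dividing leaves 2*x^3 + 19*x^2 + 47*x + 52.
Continuing, x = −13/2 is a root, giving the factor (2*x + 13) and quotient x^2 + 3*x + 4.
The quadratic x^2 + 3*x + 4 has discriminant −7 < 0 and is irreducible over ℤ.

(2*x + 13)*(4*x − 9)*(x − 5)*(x^2 + 3*x + 4)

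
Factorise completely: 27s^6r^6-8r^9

Factor out r^6 first: what remains is 27s^6-8r^3.
Recognize a difference of cubes with the parts 3s^2 and 2r.

r^6(3s^2-2r)(9s^4+6s^2r+4r^2)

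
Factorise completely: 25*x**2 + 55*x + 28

(5*x + 4)*(5*x + 7)

Need a pair with product 25·28 = 700 and sum 55: that's 20 and 35.
Split the middle term: 25*x**2 + 20*x + 35*x + 28 = 5*x*(5*x + 4) + 7*(5*x + 4).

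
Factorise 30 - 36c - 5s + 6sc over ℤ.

Group as (6sc - 5s) + (-36c + 30) = s(6c - 5) - 6(6c - 5).
Both groups share the factor (6c - 5).

(6c - 5)(s - 6)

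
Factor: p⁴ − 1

Write as (p²)² − (1)², then factor p² − 1 once more.

(p + 1)*(p − 1)*(p² + 1)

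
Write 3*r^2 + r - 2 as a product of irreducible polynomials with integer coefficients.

(3*r - 2)*(r + 1)

Need a pair with product 3·(-2) = -6 and sum 1: that's 3 and -2.
Split the middle term: 3*r^2 + 3*r - 2*r - 2 = 3*r*(r + 1) - 2*(r + 1).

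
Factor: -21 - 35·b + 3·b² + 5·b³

(5·b + 3)·(b² - 7)

Group as (5·b³ - 35·b) + (3·b² - 21) = 5·b·(b² - 7) + 3·(b² - 7).
Both groups share the factor (b² - 7).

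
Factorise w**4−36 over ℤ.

Substitute u = w**2 to get a quadratic in u, then factor.
w**2+6 is irreducible over ℤ (always positive, so no real roots).
w**2−6 is irreducible over ℤ (6 is not a perfect square).

(w**2+6)(w**2−6)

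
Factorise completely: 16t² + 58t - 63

Need a pair with product 16·(-63) = -1008 and sum 58: that's 72 and -14.
Split the middle term: 16t² + 72t - 14t - 63 = 8t(2t + 9) - 7(2t + 9).

(2t + 9)(8t - 7)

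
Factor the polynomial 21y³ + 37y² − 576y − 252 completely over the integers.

By the rational root theorem, y = 14/3 is a root, so (3y − 14) divides it; the quotient is 7y² + 45y + 18.
The remaining quadratic factors as (7y + 3)(y + 6).

(3y − 14)(7y + 3)(y + 6)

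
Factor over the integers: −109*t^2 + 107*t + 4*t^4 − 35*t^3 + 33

(4*t + 1)*(t + 3)*(t − 1)*(t − 11)

Trying the rational-root candidates, t = 11 is a root, so (t − 11) divides it; the quotient is 4*t^3 + 9*t^2 − 10*t − 3.
Then t = −3 is a root, giving the factor (t + 3) and quotient 4*t^2 − 3*t − 1.
The remaining quadratic factors as (t − 1)(4*t + 1).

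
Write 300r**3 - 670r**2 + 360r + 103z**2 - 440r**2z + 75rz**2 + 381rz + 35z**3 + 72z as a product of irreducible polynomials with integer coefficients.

(10r - 5z - 9)(5r + z)(6r - 7z - 8)

Group: 5r(60r**2 - 100rz - 134r + 35z**2 + 103z + 72) + z(60r**2 - 100rz - 134r + 35z**2 + 103z + 72); both groups contain (60r**2 - 100rz - 134r + 35z**2 + 103z + 72), so (5r + z) is a factor with cofactor 60r**2 - 100rz - 134r + 35z**2 + 103z + 72.
The cofactor groups again: 60r**2 - 100rz - 134r + 35z**2 + 103z + 72 = 6r(10r - 5z - 9) + (-7z - 8)(10r - 5z - 9); both groups contain (10r - 5z - 9), giving (6r - 7z - 8)(10r - 5z - 9).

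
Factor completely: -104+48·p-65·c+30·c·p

(5·c+8)·(6·p-13)

Group as (30·c·p-65·c) + (48·p-104) = 5·c·(6·p-13) + 8·(6·p-13).
Both groups share the factor (6·p-13).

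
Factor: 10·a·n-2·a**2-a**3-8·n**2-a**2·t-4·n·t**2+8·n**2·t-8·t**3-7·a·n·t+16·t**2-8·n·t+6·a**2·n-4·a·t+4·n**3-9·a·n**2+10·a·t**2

Group: a·(-a**2+2·a·n+3·a·t-2·a-n**2-3·n·t+2·n-2·t**2+4·t) + (-4·n+4·t)·(-a**2+2·a·n+3·a·t-2·a-n**2-3·n·t+2·n-2·t**2+4·t); both groups contain (-a**2+2·a·n+3·a·t-2·a-n**2-3·n·t+2·n-2·t**2+4·t), so (a-4·n+4·t) is a factor with cofactor -a**2+2·a·n+3·a·t-2·a-n**2-3·n·t+2·n-2·t**2+4·t.
The cofactor groups again: -a**2+2·a·n+3·a·t-2·a-n**2-3·n·t+2·n-2·t**2+4·t = -a·(a-n-2·t) + (n+t-2)·(a-n-2·t); both groups contain (a-n-2·t), giving -(a-n-t+2)·(a-n-2·t).

-(a-4·n+4·t)·(a-n-2·t)·(a-n-t+2)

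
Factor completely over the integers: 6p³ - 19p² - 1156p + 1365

By the rational root theorem, p = -13 is a root, giving the factor (p + 13) and quotient 6p² - 97p + 105.
The remaining quadratic factors as (p - 15)(6p - 7).

(6p - 7)(p + 13)(p - 15)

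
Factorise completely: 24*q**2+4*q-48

4*(2*q+3)*(3*q-4)

Pull out the common factor 4, then factor the remaining trinomial.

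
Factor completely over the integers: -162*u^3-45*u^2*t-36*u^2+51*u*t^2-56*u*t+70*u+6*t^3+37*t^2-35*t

Group: 9*u*(-18*u^2-3*u*t+10*u+6*t^2-5*t) + (t+7)*(-18*u^2-3*u*t+10*u+6*t^2-5*t); both groups contain (-18*u^2-3*u*t+10*u+6*t^2-5*t), so (9*u+t+7) is a factor with cofactor -18*u^2-3*u*t+10*u+6*t^2-5*t.
The cofactor groups again: -18*u^2-3*u*t+10*u+6*t^2-5*t = -9*u*(2*u-t) + (-6*t+5)*(2*u-t); both groups contain (2*u-t), giving -(9*u+6*t-5)*(2*u-t).

-(2*u-t)*(9*u+6*t-5)*(9*u+t+7)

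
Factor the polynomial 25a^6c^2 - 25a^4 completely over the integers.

Factor out 25a^4 first: what remains is a^2c^2 - 1.
Recognize a difference of squares with the parts ac and 1.

25a^4(ac + 1)(ac - 1)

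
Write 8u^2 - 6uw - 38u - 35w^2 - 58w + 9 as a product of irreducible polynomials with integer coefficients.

Group: 4u(2u - 5w - 9) + (7w - 1)(2u - 5w - 9); both groups contain (2u - 5w - 9).

(2u - 5w - 9)(4u + 7w - 1)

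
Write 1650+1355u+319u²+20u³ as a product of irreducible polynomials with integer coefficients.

(4u+15)(5u+11)(u+10)

Trying the rational-root candidates, u = -15/4 is a root, giving the factor (4u+15) and quotient 5u²+61u+110.
The remaining quadratic factors as (u+10)(5u+11).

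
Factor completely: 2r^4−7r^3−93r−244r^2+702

Among the possible rational roots, r = −2 is a root, giving the factor (r+2) and quotient 2r^3−11r^2−222r+351.
Then r = 13 is a root, so (r−13) divides it; the quotient is 2r^2+15r−27.
The remaining quadratic factors as (r+9)(2r−3).

(2r−3)(r+2)(r+9)(r−13)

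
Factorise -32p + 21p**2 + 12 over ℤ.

(3p - 2)(7p - 6)

Need a pair with product 21·12 = 252 and sum -32: that's -18 and -14.
Split the middle term: 21p**2 - 18p - 14p + 12 = 3p(7p - 6) - 2(7p - 6).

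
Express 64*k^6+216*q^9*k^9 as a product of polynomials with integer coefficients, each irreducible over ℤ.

8*k^6*(3*q^3*k+2)*(9*q^6*k^2−6*q^3*k+4)

Pull out the common factor 8*k^6, leaving 27*q^9*k^3+8.
Recognize a sum of cubes with the parts 2 and 3*q^3*k.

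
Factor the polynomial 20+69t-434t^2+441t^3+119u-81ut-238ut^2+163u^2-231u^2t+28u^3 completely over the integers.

Group: u(28u^2+21ut+23u-49t^2+21t+4) + (-9t+5)(28u^2+21ut+23u-49t^2+21t+4); both groups contain (28u^2+21ut+23u-49t^2+21t+4), so (u-9t+5) is a factor with cofactor 28u^2+21ut+23u-49t^2+21t+4.
The cofactor groups again: 28u^2+21ut+23u-49t^2+21t+4 = 7u(4u+7t+1) + (-7t+4)(4u+7t+1); both groups contain (4u+7t+1), giving (7u-7t+4)(4u+7t+1).

(7u-7t+4)(u-9t+5)(4u+7t+1)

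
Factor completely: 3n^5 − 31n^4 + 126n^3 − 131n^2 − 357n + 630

Testing divisors of the constant over divisors of the leading coefficient, n = 2 is a root, giving the factor (n − 2) and quotient 3n^4 − 25n^3 + 76n^2 + 21n − 315.
Continuing, n = −5/3 is a root, giving the factor (3n + 5) and quotient n^3 − 10n^2 + 42n − 63.
Continuing, n = 3 is a root, so (n − 3) divides it; the quotient is n^2 − 7n + 21.
The quadratic n^2 − 7n + 21 has discriminant −35 < 0 and is irreducible over ℤ.

(3n + 5)(n − 2)(n − 3)(n^2 − 7n + 21)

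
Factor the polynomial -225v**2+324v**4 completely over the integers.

Every term has a factor of 9v**2. Then 36v**2-25 = (6v)² − (5)².

9v**2(6v+5)(6v-5)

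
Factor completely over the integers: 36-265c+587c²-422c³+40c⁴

Trying the rational-root candidates, c = 4/5 is a root, giving the factor (5c-4) and quotient 8c³-78c²+55c-9.
Then c = 1/2 is a root, so (2c-1) is a factor; dividing leaves 4c²-37c+9.
The remaining quadratic factors as (c-9)(4c-1).

(2c-1)(4c-1)(5c-4)(c-9)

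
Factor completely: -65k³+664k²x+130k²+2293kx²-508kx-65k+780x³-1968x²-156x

Group: 13k(-5k²+53kx+5k+156x²+12x) + (5x-13)(-5k²+53kx+5k+156x²+12x); both groups contain (-5k²+53kx+5k+156x²+12x), so (13k+5x-13) is a factor with cofactor -5k²+53kx+5k+156x²+12x.
The cofactor groups again: -5k²+53kx+5k+156x²+12x = -5k(k-13x-1) - 12x(k-13x-1); both groups contain (k-13x-1), giving -(5k+12x)(k-13x-1).

-(13k+5x-13)(5k+12x)(k-13x-1)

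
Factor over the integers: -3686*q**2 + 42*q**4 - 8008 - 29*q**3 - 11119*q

(6*q + 13)*(7*q + 8)*(q + 7)*(q - 11)

Among the possible rational roots, q = -7 is a root, so (q + 7) divides it; the quotient is 42*q**3 - 323*q**2 - 1425*q - 1144.
Continuing, q = -13/6 is a root, so (6*q + 13) is a factor; dividing leaves 7*q**2 - 69*q - 88.
The remaining quadratic factors as (q - 11)(7*q + 8).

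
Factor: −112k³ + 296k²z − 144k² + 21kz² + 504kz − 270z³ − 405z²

Group: 4k(−28k² + 39kz − 36k + 54z² + 81z) − 5z(−28k² + 39kz − 36k + 54z² + 81z); both groups contain (−28k² + 39kz − 36k + 54z² + 81z), so (4k − 5z) is a factor with cofactor −28k² + 39kz − 36k + 54z² + 81z.
The cofactor groups again: −28k² + 39kz − 36k + 54z² + 81z = −7k(4k − 9z) + (−6z − 9)(4k − 9z); both groups contain (4k − 9z), giving −(7k + 6z + 9)(4k − 9z).

−(4k − 5z)(4k − 9z)(7k + 6z + 9)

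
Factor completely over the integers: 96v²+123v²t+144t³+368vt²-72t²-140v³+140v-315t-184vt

Group: 5v(-28v²+47vt-20v+36t²+45t) + (4t-7)(-28v²+47vt-20v+36t²+45t); both groups contain (-28v²+47vt-20v+36t²+45t), so (5v+4t-7) is a factor with cofactor -28v²+47vt-20v+36t²+45t.
The cofactor groups again: -28v²+47vt-20v+36t²+45t = -7v(4v-9t) + (-4t-5)(4v-9t); both groups contain (4v-9t), giving -(7v+4t+5)(4v-9t).

-(4v-9t)(5v+4t-7)(7v+4t+5)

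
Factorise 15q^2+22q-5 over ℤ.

(3q+5)(5q-1)

Need a pair with product 15·(-5) = -75 and sum 22: that's 25 and -3.
Split the middle term: 15q^2+25q - 3q-5 = 5q(3q+5) - (3q+5).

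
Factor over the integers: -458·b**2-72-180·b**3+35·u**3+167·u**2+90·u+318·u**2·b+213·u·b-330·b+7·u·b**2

(7·u-5·b-3)·(5·u+4·b+6)·(u+9·b+4)

Group: 5·u·(7·u**2+58·u·b+25·u-45·b**2-47·b-12) + (4·b+6)·(7·u**2+58·u·b+25·u-45·b**2-47·b-12); both groups contain (7·u**2+58·u·b+25·u-45·b**2-47·b-12), so (5·u+4·b+6) is a factor with cofactor 7·u**2+58·u·b+25·u-45·b**2-47·b-12.
The cofactor groups again: 7·u**2+58·u·b+25·u-45·b**2-47·b-12 = u·(7·u-5·b-3) + (9·b+4)·(7·u-5·b-3); both groups contain (7·u-5·b-3), giving (u+9·b+4)·(7·u-5·b-3).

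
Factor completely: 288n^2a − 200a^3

8a(6n − 5a)(6n + 5a)

Every term has a factor of 8a. Then 36n^2 − 25a^2 = (6n)² − (5a)².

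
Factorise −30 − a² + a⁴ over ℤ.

(a² + 5)(a² − 6)

Substitute u = a² to get a quadratic in u, then factor.
a² − 6 is irreducible over ℤ (6 is not a perfect square).
a² + 5 is irreducible over ℤ (always positive, so no real roots).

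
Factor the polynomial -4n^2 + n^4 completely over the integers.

n^2(n + 2)(n - 2)

Factor out n^2 first: what remains is n^2 - 4.
Recognize a difference of squares with the parts n and 2.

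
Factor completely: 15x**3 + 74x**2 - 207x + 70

Testing divisors of the constant over divisors of the leading coefficient, x = 2/5 is a root, so (5x - 2) is a factor; dividing leaves 3x**2 + 16x - 35.
The remaining quadratic factors as (x + 7)(3x - 5).

(3x - 5)(5x - 2)(x + 7)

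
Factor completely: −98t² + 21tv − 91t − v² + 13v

Group: −14t(7t − v) + (v − 13)(7t − v); both groups contain (7t − v).

−(14t − v + 13)(7t − v)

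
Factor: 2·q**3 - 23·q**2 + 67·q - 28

(2·q - 1)·(q - 4)·(q - 7)

Among the possible rational roots, q = 1/2 is a root, so (2·q - 1) is a factor; dividing leaves q**2 - 11·q + 28.
The remaining quadratic factors as (q - 7)(q - 4).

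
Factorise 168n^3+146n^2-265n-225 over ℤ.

Trying the rational-root candidates, n = 5/4 is a root, giving the factor (4n-5) and quotient 42n^2+89n+45.
The remaining quadratic factors as (7n+9)(6n+5).

(4n-5)(6n+5)(7n+9)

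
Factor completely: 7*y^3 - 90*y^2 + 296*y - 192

Trying the rational-root candidates, y = 6/7 is a root, so (7*y - 6) divides it; the quotient is y^2 - 12*y + 32.
The remaining quadratic factors as (y - 4)(y - 8).

(7*y - 6)*(y - 4)*(y - 8)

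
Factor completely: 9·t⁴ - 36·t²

9·t²·(t + 2)·(t - 2)

Every term has a factor of 9·t². Then t² - 4 = (t)² − (2)².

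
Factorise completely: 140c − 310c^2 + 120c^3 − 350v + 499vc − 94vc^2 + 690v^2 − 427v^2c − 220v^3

Group: 5v(−44v^2 − 103vc + 138v − 60c^2 + 155c − 70) − 2c(−44v^2 − 103vc + 138v − 60c^2 + 155c − 70); both groups contain (−44v^2 − 103vc + 138v − 60c^2 + 155c − 70), so (5v − 2c) is a factor with cofactor −44v^2 − 103vc + 138v − 60c^2 + 155c − 70.
The cofactor groups again: −44v^2 − 103vc + 138v − 60c^2 + 155c − 70 = −4v(11v + 12c − 7) + (−5c + 10)(11v + 12c − 7); both groups contain (11v + 12c − 7), giving −(4v + 5c − 10)(11v + 12c − 7).

−(5v − 2c)(11v + 12c − 7)(4v + 5c − 10)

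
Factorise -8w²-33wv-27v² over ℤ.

Group: -w(8w+9v) - 3v(8w+9v); both groups contain (8w+9v).

-(w+3v)(8w+9v)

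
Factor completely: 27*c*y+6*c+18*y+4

Group as (27*c*y+6*c) + (18*y+4) = 3*c*(9*y+2) + 2*(9*y+2).
Both groups share the factor (9*y+2).

(3*c+2)*(9*y+2)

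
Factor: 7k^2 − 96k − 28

(7k + 2)(k − 14)

Need a pair with product 7·(−28) = −196 and sum −96: that's 2 and −98.
Split the middle term: 7k^2 + 2k − 98k − 28 = k(7k + 2) − 14(7k + 2).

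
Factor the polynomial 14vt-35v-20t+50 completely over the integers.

Group as (14vt-35v) + (-20t+50) = 7v(2t-5) - 10(2t-5).
Both groups share the factor (2t-5).

(2t-5)(7v-10)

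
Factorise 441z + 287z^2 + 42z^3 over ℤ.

Pull out the common factor 7z, then factor the remaining trinomial.

7z(2z + 9)(3z + 7)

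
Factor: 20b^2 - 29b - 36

(4b - 9)(5b + 4)

Need a pair with product 20·(-36) = -720 and sum -29: that's -45 and 16.
Split the middle term: 20b^2 - 45b + 16b - 36 = 5b(4b - 9) + 4(4b - 9).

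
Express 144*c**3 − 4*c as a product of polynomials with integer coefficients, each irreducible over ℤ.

4*c*(6*c + 1)*(6*c − 1)

Pull out the common factor 4*c; 36*c**2 − 1 is a difference of squares.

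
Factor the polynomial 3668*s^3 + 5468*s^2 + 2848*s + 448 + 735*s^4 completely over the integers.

Among the possible rational roots, s = -4/7 is a root, giving the factor (7*s + 4) and quotient 105*s^3 + 464*s^2 + 516*s + 112.
Next, s = -14/5 is a root, giving the factor (5*s + 14) and quotient 21*s^2 + 34*s + 8.
The remaining quadratic factors as (7*s + 2)(3*s + 4).

(3*s + 4)*(5*s + 14)*(7*s + 2)*(7*s + 4)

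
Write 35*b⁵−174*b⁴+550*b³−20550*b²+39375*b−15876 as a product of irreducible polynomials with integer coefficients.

By the rational root theorem, b = 7/5 is a root, so (5*b−7) divides it; the quotient is 7*b⁴−25*b³+75*b²−4005*b+2268.
Next, b = 4/7 is a root, giving the factor (7*b−4) and quotient b³−3*b²+9*b−567.
Then b = 9 is a root, giving the factor (b−9) and quotient b²+6*b+63.
The quadratic b²+6*b+63 has discriminant −216 < 0 and is irreducible over ℤ.

(5*b−7)*(7*b−4)*(b−9)*(b²+6*b+63)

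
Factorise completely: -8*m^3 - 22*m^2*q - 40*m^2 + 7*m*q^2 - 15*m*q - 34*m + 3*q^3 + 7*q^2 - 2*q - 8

-(2*m - q + 1)*(4*m + q + 2)*(m + 3*q + 4)

Group: 4*m*(-2*m^2 - 5*m*q - 9*m + 3*q^2 + q - 4) + (q + 2)*(-2*m^2 - 5*m*q - 9*m + 3*q^2 + q - 4); both groups contain (-2*m^2 - 5*m*q - 9*m + 3*q^2 + q - 4), so (4*m + q + 2) is a factor with cofactor -2*m^2 - 5*m*q - 9*m + 3*q^2 + q - 4.
The cofactor groups again: -2*m^2 - 5*m*q - 9*m + 3*q^2 + q - 4 = -2*m*(m + 3*q + 4) + (q - 1)*(m + 3*q + 4); both groups contain (m + 3*q + 4), giving -(2*m - q + 1)*(m + 3*q + 4).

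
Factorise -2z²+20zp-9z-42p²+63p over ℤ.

Group: -z(2z-6p+9) + 7p(2z-6p+9); both groups contain (2z-6p+9).

-(2z-6p+9)(z-7p)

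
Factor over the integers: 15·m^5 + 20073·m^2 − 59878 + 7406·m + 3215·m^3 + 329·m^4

(3·m + 7)·(5·m − 7)·(m + 13)·(m^2 + 8·m + 94)

Among the possible rational roots, m = −13 is a root, so (m + 13) divides it; the quotient is 15·m^4 + 134·m^3 + 1473·m^2 + 924·m − 4606.
Then m = −7/3 is a root, so (3·m + 7) is a factor; dividing leaves 5·m^3 + 33·m^2 + 414·m − 658.
Continuing, m = 7/5 is a root, giving the factor (5·m − 7) and quotient m^2 + 8·m + 94.
The quadratic m^2 + 8·m + 94 has discriminant −312 < 0 and is irreducible over ℤ.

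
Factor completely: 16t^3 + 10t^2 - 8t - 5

(8t + 5)(2t^2 - 1)

Group as (16t^3 - 8t) + (10t^2 - 5) = 8t(2t^2 - 1) + 5(2t^2 - 1).
Both groups share the factor (2t^2 - 1).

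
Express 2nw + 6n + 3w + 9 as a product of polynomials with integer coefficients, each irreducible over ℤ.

Group as (2nw + 6n) + (3w + 9) = 2n(w + 3) + 3(w + 3).
Both groups share the factor (w + 3).

(2n + 3)(w + 3)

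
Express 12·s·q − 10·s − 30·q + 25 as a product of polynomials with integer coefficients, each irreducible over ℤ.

(2·s − 5)·(6·q − 5)

Group as (12·s·q − 10·s) + (−30·q + 25) = 2·s·(6·q − 5) − 5·(6·q − 5).
Both groups share the factor (6·q − 5).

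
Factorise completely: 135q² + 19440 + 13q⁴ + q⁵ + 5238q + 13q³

(q + 5)(q + 8)(q + 9)(q² − 9q + 54)

Among the possible rational roots, q = −5 is a root, so (q + 5) is a factor; dividing leaves q⁴ + 8q³ − 27q² + 270q + 3888.
Then q = −8 is a root, so (q + 8) is a factor; dividing leaves q³ − 27q + 486.
Then q = −9 is a root, so (q + 9) divides it; the quotient is q² − 9q + 54.
The quadratic q² − 9q + 54 has discriminant −135 < 0 and is irreducible over ℤ.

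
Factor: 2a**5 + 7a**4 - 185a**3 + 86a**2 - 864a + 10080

(2a - 15)(a + 12)(a - 4)(a**2 + 3a + 14)

Among the possible rational roots, a = -12 is a root, so (a + 12) divides it; the quotient is 2a**4 - 17a**3 + 19a**2 - 142a + 840.
Continuing, a = 4 is a root, giving the factor (a - 4) and quotient 2a**3 - 9a**2 - 17a - 210.
Then a = 15/2 is a root, so (2a - 15) divides it; the quotient is a**2 + 3a + 14.
The quadratic a**2 + 3a + 14 has discriminant -47 < 0 and is irreducible over ℤ.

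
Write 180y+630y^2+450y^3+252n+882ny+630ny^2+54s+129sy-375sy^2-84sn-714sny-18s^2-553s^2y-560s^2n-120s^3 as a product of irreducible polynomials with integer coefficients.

Group: 3s(-40s^2-51sy-6s+45y^2+63y+18) + (14n+10y)(-40s^2-51sy-6s+45y^2+63y+18); both groups contain (-40s^2-51sy-6s+45y^2+63y+18), so (3s+14n+10y) is a factor with cofactor -40s^2-51sy-6s+45y^2+63y+18.
The cofactor groups again: -40s^2-51sy-6s+45y^2+63y+18 = -8s(5s-3y-3) + (-15y-6)(5s-3y-3); both groups contain (5s-3y-3), giving -(8s+15y+6)(5s-3y-3).

-(3s+14n+10y)(5s-3y-3)(8s+15y+6)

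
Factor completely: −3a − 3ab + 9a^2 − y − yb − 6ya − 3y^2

−(3y − 3a + b + 1)(y + 3a)

Group: −3y(y + 3a) + (3a − b − 1)(y + 3a); both groups contain (y + 3a).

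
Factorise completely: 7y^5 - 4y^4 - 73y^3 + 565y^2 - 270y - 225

Trying the rational-root candidates, y = -5 is a root, so (y + 5) is a factor; dividing leaves 7y^4 - 39y^3 + 122y^2 - 45y - 45.
Then y = -3/7 is a root, so (7y + 3) is a factor; dividing leaves y^3 - 6y^2 + 20y - 15.
Continuing, y = 1 is a root, so (y - 1) divides it; the quotient is y^2 - 5y + 15.
The quadratic y^2 - 5y + 15 has discriminant -35 < 0 and is irreducible over ℤ.

(7y + 3)(y + 5)(y - 1)(y^2 - 5y + 15)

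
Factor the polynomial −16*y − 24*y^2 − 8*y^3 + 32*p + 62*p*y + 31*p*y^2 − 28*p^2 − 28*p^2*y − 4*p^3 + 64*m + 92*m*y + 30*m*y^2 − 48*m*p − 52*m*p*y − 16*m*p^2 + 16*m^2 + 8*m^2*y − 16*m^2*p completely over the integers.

−(2*m + p + 8*y + 8)*(2*p − y − 2)*(4*m + 2*p − y)

Group: 4*m*(−4*m*p + 2*m*y + 4*m − 2*p^2 − 15*p*y − 14*p + 8*y^2 + 24*y + 16) + (2*p − y)*(−4*m*p + 2*m*y + 4*m − 2*p^2 − 15*p*y − 14*p + 8*y^2 + 24*y + 16); both groups contain (−4*m*p + 2*m*y + 4*m − 2*p^2 − 15*p*y − 14*p + 8*y^2 + 24*y + 16), so (4*m + 2*p − y) is a factor with cofactor −4*m*p + 2*m*y + 4*m − 2*p^2 − 15*p*y − 14*p + 8*y^2 + 24*y + 16.
The cofactor groups again: −4*m*p + 2*m*y + 4*m − 2*p^2 − 15*p*y − 14*p + 8*y^2 + 24*y + 16 = −2*p*(2*m + p + 8*y + 8) + (y + 2)*(2*m + p + 8*y + 8); both groups contain (2*m + p + 8*y + 8), giving −(2*p − y − 2)*(2*m + p + 8*y + 8).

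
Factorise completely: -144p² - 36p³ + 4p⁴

Pull out the common factor 4p², then factor the remaining trinomial.

4p²(p + 3)(p - 12)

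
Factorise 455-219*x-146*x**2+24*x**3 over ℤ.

(4*x-5)*(6*x+13)*(x-7)

By the rational root theorem, x = 5/4 is a root, so (4*x-5) is a factor; dividing leaves 6*x**2-29*x-91.
The remaining quadratic factors as (6*x+13)(x-7).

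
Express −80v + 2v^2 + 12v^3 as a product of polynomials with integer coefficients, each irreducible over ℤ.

Pull out the common factor 2v, then factor the remaining trinomial.

2v(2v − 5)(3v + 8)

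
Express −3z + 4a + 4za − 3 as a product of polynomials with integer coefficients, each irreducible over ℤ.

Group as (4za − 3z) + (4a − 3) = z(4a − 3) + (4a − 3).
Both groups share the factor (4a − 3).

(4a − 3)(z + 1)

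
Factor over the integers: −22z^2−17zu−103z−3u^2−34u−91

−(11z+3u+13)(2z+u+7)

Group: −11z(2z+u+7) + (−3u−13)(2z+u+7); both groups contain (2z+u+7).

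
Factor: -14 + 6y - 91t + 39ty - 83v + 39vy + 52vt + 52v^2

(13v + 13t + 2)(4v + 3y - 7)

Group: 4v(13v + 13t + 2) + (3y - 7)(13v + 13t + 2); both groups contain (13v + 13t + 2).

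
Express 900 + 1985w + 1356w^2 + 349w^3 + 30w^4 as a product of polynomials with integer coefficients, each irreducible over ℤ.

Among the possible rational roots, w = -4 is a root, so (w + 4) is a factor; dividing leaves 30w^3 + 229w^2 + 440w + 225.
Then w = -5 is a root, giving the factor (w + 5) and quotient 30w^2 + 79w + 45.
The remaining quadratic factors as (5w + 9)(6w + 5).

(5w + 9)(6w + 5)(w + 4)(w + 5)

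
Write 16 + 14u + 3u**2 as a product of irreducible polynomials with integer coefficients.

(3u + 8)(u + 2)

Need a pair with product 3·16 = 48 and sum 14: that's 6 and 8.
Split the middle term: 3u**2 + 6u + 8u + 16 = 3u(u + 2) + 8(u + 2).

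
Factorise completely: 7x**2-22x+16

Need a pair with product 7·16 = 112 and sum -22: that's -14 and -8.
Split the middle term: 7x**2-14x - 8x+16 = 7x(x-2) - 8(x-2).

(7x-8)(x-2)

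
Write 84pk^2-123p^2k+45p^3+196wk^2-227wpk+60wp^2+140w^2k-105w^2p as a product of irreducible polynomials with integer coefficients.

-(3p-4k)(7w+3p)(5w-5p+7k)

Group: 7w(-15wp+20wk+15p^2-41pk+28k^2) + 3p(-15wp+20wk+15p^2-41pk+28k^2); both groups contain (-15wp+20wk+15p^2-41pk+28k^2), so (7w+3p) is a factor with cofactor -15wp+20wk+15p^2-41pk+28k^2.
The cofactor groups again: -15wp+20wk+15p^2-41pk+28k^2 = -3p(5w-5p+7k) + 4k(5w-5p+7k); both groups contain (5w-5p+7k), giving -(3p-4k)(5w-5p+7k).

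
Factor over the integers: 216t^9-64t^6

Every term has a factor of 8t^6; factoring it out leaves 27t^3-8.
Recognize a difference of cubes with the parts 3t and 2.

8t^6(3t-2)(9t^2+6t+4)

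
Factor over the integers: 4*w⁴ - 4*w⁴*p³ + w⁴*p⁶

w⁴*(p³ - 2)²

Factor out w⁴ first: what remains is p⁶ - 4*p³ + 4.
Recognize a perfect-square trinomial with the parts 2 and p³.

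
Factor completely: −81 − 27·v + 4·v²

Need a pair with product 4·(−81) = −324 and sum −27: that's −36 and 9.
Split the middle term: 4·v² − 36·v + 9·v − 81 = 4·v·(v − 9) + 9·(v − 9).

(4·v + 9)·(v − 9)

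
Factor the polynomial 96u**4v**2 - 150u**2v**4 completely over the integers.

Pull out the common factor 6u**2v**2; 16u**2 - 25v**2 is a difference of squares.

6u**2v**2(4u + 5v)(4u - 5v)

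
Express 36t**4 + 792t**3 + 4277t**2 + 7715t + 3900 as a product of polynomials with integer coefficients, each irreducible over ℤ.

Testing divisors of the constant over divisors of the leading coefficient, t = -4 is a root, so (t + 4) divides it; the quotient is 36t**3 + 648t**2 + 1685t + 975.
Continuing, t = -15 is a root, giving the factor (t + 15) and quotient 36t**2 + 108t + 65.
The remaining quadratic factors as (6t + 13)(6t + 5).

(6t + 13)(6t + 5)(t + 15)(t + 4)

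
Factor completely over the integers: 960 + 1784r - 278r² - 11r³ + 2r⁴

Trying the rational-root candidates, r = 8 is a root, so (r - 8) is a factor; dividing leaves 2r³ + 5r² - 238r - 120.
Next, r = -12 is a root, giving the factor (r + 12) and quotient 2r² - 19r - 10.
The remaining quadratic factors as (2r + 1)(r - 10).

(2r + 1)(r + 12)(r - 10)(r - 8)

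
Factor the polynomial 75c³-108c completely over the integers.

3c(5c+6)(5c-6)

Every term has a factor of 3c. Then 25c²-36 = (5c)² − (6)².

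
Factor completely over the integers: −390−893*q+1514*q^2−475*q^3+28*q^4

(4*q−5)*(7*q+2)*(q−13)*(q−3)

By the rational root theorem, q = 5/4 is a root, so (4*q−5) divides it; the quotient is 7*q^3−110*q^2+241*q+78.
Then q = 3 is a root, so (q−3) divides it; the quotient is 7*q^2−89*q−26.
The remaining quadratic factors as (q−13)(7*q+2).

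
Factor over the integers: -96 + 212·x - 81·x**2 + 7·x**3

(7·x - 4)·(x - 3)·(x - 8)

Trying the rational-root candidates, x = 4/7 is a root, so (7·x - 4) divides it; the quotient is x**2 - 11·x + 24.
The remaining quadratic factors as (x - 3)(x - 8).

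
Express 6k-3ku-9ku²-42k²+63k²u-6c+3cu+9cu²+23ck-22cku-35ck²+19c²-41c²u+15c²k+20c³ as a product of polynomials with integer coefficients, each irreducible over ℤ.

(4c+7k-u-1)(5c-9u+6)(c-k)

Group: 4c(5c²-5ck-9cu+6c+9ku-6k) + (7k-u-1)(5c²-5ck-9cu+6c+9ku-6k); both groups contain (5c²-5ck-9cu+6c+9ku-6k), so (4c+7k-u-1) is a factor with cofactor 5c²-5ck-9cu+6c+9ku-6k.
The cofactor groups again: 5c²-5ck-9cu+6c+9ku-6k = c(5c-9u+6) - k(5c-9u+6); both groups contain (5c-9u+6), giving (c-k)(5c-9u+6).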